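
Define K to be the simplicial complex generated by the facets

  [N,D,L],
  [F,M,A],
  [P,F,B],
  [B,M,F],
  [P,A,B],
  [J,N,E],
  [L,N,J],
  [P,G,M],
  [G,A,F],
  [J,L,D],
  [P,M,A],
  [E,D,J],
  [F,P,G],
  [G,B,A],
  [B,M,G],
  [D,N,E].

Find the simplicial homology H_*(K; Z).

H_0 = Z^2,  H_1 = Z/2,  H_2 = Z.

K has 11 vertices, 24 edges, 16 triangles.
rank ∂_0 = 0, rank ∂_1 = 9 ⇒ b_0 = 11 − 0 − 9 = 2; all invariant factors of ∂_1 are 1 so no torsion. So H_0 = Z^2.
rank ∂_1 = 9, rank ∂_2 = 15 ⇒ b_1 = 24 − 9 − 15 = 0; ∂_2 has invariant factor(s) [2] giving torsion. So H_1 = Z/2.
rank ∂_2 = 15, rank ∂_3 = 0 ⇒ b_2 = 16 − 15 − 0 = 1. So H_2 = Z.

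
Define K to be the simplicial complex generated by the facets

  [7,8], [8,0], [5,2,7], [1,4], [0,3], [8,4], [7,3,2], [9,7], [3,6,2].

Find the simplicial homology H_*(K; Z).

H_0 = Z,  H_1 = Z,  H_2 = 0.

Fix the vertex order 0 < 1 < 2 < 3 < 4 < 5 < 6 < 7 < 8 < 9 and write every simplex with vertices in increasing order. Then dim K = 2 and the simplices of K are:

  0-simplices (10): [0], [1], [2], [3], [4], [5], [6], [7], [8], [9]
  1-simplices (13): [0,3], [0,8], [1,4], [2,3], [2,5], [2,6], [2,7], [3,6], [3,7], [4,8], [5,7], [7,8], [7,9]
  2-simplices (3): [2,3,6], [2,3,7], [2,5,7]

giving chain groups C_0 ≅ Z^10, C_1 ≅ Z^13, C_2 ≅ Z^3.

The boundary map ∂_1: C_1 → C_0 is given by ∂[p,q] = [q] − [p]. For instance
  ∂[3,6] = [6] − [3].
As a 10×13 matrix over Z this has rank 9, with invariant factors (1,1,1,1,1,1,1,1,1).

∂_2: C_2 → C_1 acts by ∂[p,q,r] = [q,r] − [p,r] + [p,q]. For instance
  ∂[2,3,7] = [3,7] − [2,7] + [2,3],
  ∂[2,3,6] = [3,6] − [2,6] + [2,3].
The 13×3 boundary matrix has rank 3 and Smith normal form diag(1,1,1).

From H_k ≅ ker(∂_k) / im(∂_{k+1}) we obtain:

  H_0: rank C_0 − rank ∂_1 = 10 − 9 = 1, and the invariant factors of ∂_1 are all 1, so H_0 ≅ Z.
  H_1: rank ker ∂_1 − rank ∂_2 = (13 − 9) − 3 = 1, and the invariant factors of ∂_2 are all 1, so H_1 ≅ Z.
  H_2: rank ker ∂_2 − rank ∂_3 = (3 − 3) − 0 = 0, and there is no ∂_3, so H_2 ≅ 0.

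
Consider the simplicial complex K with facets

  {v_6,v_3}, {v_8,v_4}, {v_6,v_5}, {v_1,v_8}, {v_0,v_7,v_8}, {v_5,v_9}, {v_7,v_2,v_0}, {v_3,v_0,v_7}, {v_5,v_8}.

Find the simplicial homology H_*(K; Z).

H_0 = Z,  H_1 = Z,  H_2 = 0.

We work with the vertex ordering v_0 < v_1 < v_2 < v_3 < v_4 < v_5 < v_6 < v_7 < v_8 < v_9. The simplices of K, each written with vertices in increasing order, are:

  0-simplices (10): [v_0], [v_1], [v_2], [v_3], [v_4], [v_5], [v_6], [v_7], [v_8], [v_9]
  1-simplices (13): [v_0,v_2], [v_0,v_3], [v_0,v_7], [v_0,v_8], [v_1,v_8], [v_2,v_7], [v_3,v_6], [v_3,v_7], [v_4,v_8], [v_5,v_6], [v_5,v_8], [v_5,v_9], [v_7,v_8]
  2-simplices (3): [v_0,v_2,v_7], [v_0,v_3,v_7], [v_0,v_7,v_8]

so the chain groups are C_0 ≅ Z^10, C_1 ≅ Z^13, C_2 ≅ Z^3.

The boundary map ∂_1: C_1 → C_0 maps an edge to its endpoints' difference, ∂[p,q] = q − p.
The resulting 10×13 matrix has rank 9, and its Smith normal form has invariant factors (1,1,1,1,1,1,1,1,1).

Boundary ∂_2: C_2 → C_1 sends each 2-simplex [p,q,r] to [q,r] − [p,r] + [p,q]. For instance
  ∂[v_0,v_7,v_8] = [v_7,v_8] − [v_0,v_8] + [v_0,v_7],
  ∂[v_0,v_2,v_7] = [v_2,v_7] − [v_0,v_7] + [v_0,v_2].
The 13×3 boundary matrix has rank 3 and Smith normal form diag(1,1,1).

Computing H_k = (kernel of ∂_k) / (image of ∂_{k+1}):

  H_0: rank C_0 − rank ∂_1 = 10 − 9 = 1, and the invariant factors of ∂_1 are all 1, so H_0 ≅ Z.
  H_1: rank ker ∂_1 − rank ∂_2 = (13 − 9) − 3 = 1, and the invariant factors of ∂_2 are all 1, so H_1 ≅ Z.
  H_2: rank ker ∂_2 − rank ∂_3 = (3 − 3) − 0 = 0, and there is no ∂_3, so H_2 ≅ 0.

As a check, the Euler characteristic is 10 − 13 + 3 = 0, which agrees with 1 − 1 + 0 = 0.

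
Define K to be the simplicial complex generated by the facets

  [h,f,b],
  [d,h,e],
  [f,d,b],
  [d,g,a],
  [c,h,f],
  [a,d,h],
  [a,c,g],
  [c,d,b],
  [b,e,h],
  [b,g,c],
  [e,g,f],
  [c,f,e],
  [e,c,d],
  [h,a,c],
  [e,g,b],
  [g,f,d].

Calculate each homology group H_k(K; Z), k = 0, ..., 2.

H_0 = Z,  H_1 = Z^2,  H_2 = Z.

K has 8 vertices, 24 edges, 16 triangles.
rank ∂_0 = 0, rank ∂_1 = 7 ⇒ b_0 = 8 − 0 − 7 = 1; all invariant factors of ∂_1 are 1 so no torsion. So H_0 ≅ Z.
rank ∂_1 = 7, rank ∂_2 = 15 ⇒ b_1 = 24 − 7 − 15 = 2; all invariant factors of ∂_2 are 1 so no torsion. So H_1 ≅ Z^2.
rank ∂_2 = 15, rank ∂_3 = 0 ⇒ b_2 = 16 − 15 − 0 = 1. So H_2 ≅ Z.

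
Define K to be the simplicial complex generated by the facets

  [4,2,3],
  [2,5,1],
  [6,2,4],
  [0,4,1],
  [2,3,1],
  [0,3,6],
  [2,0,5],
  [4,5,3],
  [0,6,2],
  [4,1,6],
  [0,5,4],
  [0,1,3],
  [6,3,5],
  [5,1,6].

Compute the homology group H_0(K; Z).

K has 7 vertices, 21 edges, 14 triangles.
rank ∂_0 = 0, rank ∂_1 = 6 ⇒ b_0 = 7 − 0 − 6 = 1; all invariant factors of ∂_1 are 1 so no torsion. So H_0 = Z.

H_0 ≅ Z.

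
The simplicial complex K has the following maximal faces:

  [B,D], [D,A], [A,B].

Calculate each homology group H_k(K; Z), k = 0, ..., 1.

Order the vertices as A < B < D. Listing each simplex with vertices in this order, K has dimension 1 with simplices:

  0-simplices (3): A, B, D
  1-simplices (3): AB, AD, BD

giving chain groups C_0 ≅ Z^3, C_1 ≅ Z^3.

The boundary map ∂_1: C_1 → C_0 maps an edge to its endpoints' difference, ∂[p,q] = q − p. For instance
  ∂AD = D − A.
The resulting 3×3 matrix has rank 2, and its Smith normal form has invariant factors (1,1).

Computing H_k = (kernel of ∂_k) / (image of ∂_{k+1}):

  H_0: rank C_0 − rank ∂_1 = 3 − 2 = 1, and the invariant factors of ∂_1 are all 1, so H_0 = Z.
  H_1: rank ker ∂_1 − rank ∂_2 = (3 − 2) − 0 = 1, and there is no ∂_2, so H_1 = Z.

H_0 = Z,  H_1 = Z.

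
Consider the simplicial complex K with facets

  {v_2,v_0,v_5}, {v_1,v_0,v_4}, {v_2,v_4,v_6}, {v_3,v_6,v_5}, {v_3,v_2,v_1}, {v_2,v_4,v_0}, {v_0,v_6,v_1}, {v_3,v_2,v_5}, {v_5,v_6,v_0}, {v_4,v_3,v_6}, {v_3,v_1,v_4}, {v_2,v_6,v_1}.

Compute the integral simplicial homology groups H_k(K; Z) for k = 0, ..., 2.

Order the vertices as v_0 < v_1 < v_2 < v_3 < v_4 < v_5 < v_6. Listing each simplex with vertices in this order, K has dimension 2 with simplices:

  0-simplices (7): [v_0], [v_1], [v_2], [v_3], [v_4], [v_5], [v_6]
  1-simplices (18): (18 of them)
  2-simplices (12): (12 of them)

Hence C_0 ≅ Z^7, C_1 ≅ Z^18, C_2 ≅ Z^12.

∂_1: C_1 → C_0 is given by ∂[p,q] = [q] − [p].
This gives a 7×18 integer matrix of rank 6; reducing to Smith normal form yields diagonal entries (1,1,1,1,1,1).

The boundary map ∂_2: C_2 → C_1 maps a triangle to the signed sum of its edges. For instance
  ∂[v_3,v_4,v_6] = [v_4,v_6] − [v_3,v_6] + [v_3,v_4],
  ∂[v_1,v_2,v_6] = [v_2,v_6] − [v_1,v_6] + [v_1,v_2].
As a 18×12 matrix over Z this has rank 12, with invariant factors (1,1,1,1,1,1,1,1,1,1,1,2).

From H_k ≅ ker(∂_k) / im(∂_{k+1}) we obtain:

  H_0: rank C_0 − rank ∂_1 = 7 − 6 = 1, and the invariant factors of ∂_1 are all 1, so H_0 ≅ Z.
  H_1: rank ker ∂_1 − rank ∂_2 = (18 − 6) − 12 = 0, and ∂_2 has invariant factor 2 > 1, so H_1 ≅ Z_2.
  H_2: rank ker ∂_2 − rank ∂_3 = (12 − 12) − 0 = 0, and there is no ∂_3, so H_2 ≅ 0.

As a check, the Euler characteristic is 7 − 18 + 12 = 1, which agrees with 1 − 0 + 0 = 1.

H_0 = Z,  H_1 = Z_2,  H_2 = 0.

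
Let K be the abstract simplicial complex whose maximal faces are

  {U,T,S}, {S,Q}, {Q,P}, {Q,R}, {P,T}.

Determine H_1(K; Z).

We work with the vertex ordering P < Q < R < S < T < U. The simplices of K, each written with vertices in increasing order, are:

  0-simplices (6): P, Q, R, S, T, U
  1-simplices (7): PQ, PT, QR, QS, ST, SU, TU
  2-simplices (1): STU

Hence C_0 ≅ Z^6, C_1 ≅ Z^7, C_2 ≅ Z^1.

∂_1: C_1 → C_0 maps an edge to its endpoints' difference, ∂[p,q] = q − p. For instance
  ∂PQ = Q − P.
The 6×7 boundary matrix has rank 5 and Smith normal form diag(1,1,1,1,1).

The boundary map ∂_2: C_2 → C_1 acts by ∂[p,q,r] = [q,r] − [p,r] + [p,q]. For instance
  ∂STU = TU − SU + ST.
The 7×1 boundary matrix has rank 1 and Smith normal form diag(1).

Now H_k = ker ∂_k / im ∂_{k+1}, so:

  H_1: rank ker ∂_1 − rank ∂_2 = (7 − 5) − 1 = 1, and the invariant factors of ∂_2 are all 1, so H_1 = Z.

H_1 ≅ Z.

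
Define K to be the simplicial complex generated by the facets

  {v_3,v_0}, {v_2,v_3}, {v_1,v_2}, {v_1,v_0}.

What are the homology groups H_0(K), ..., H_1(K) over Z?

We work with the vertex ordering v_0 < v_1 < v_2 < v_3. The simplices of K, each written with vertices in increasing order, are:

  0-simplices (4): [v_0], [v_1], [v_2], [v_3]
  1-simplices (4): [v_0,v_1], [v_0,v_3], [v_1,v_2], [v_2,v_3]

so the chain groups are C_0 ≅ Z^4, C_1 ≅ Z^4.

∂_1: C_1 → C_0 is given by ∂[p,q] = [q] − [p].
As a 4×4 matrix over Z this has rank 3, with invariant factors (1,1,1).

Computing H_k = (kernel of ∂_k) / (image of ∂_{k+1}):

  H_0: rank C_0 − rank ∂_1 = 4 − 3 = 1, and the invariant factors of ∂_1 are all 1, so H_0 ≅ Z.
  H_1: rank ker ∂_1 − rank ∂_2 = (4 − 3) − 0 = 1, and there is no ∂_2, so H_1 ≅ Z.

As a check, the Euler characteristic is 4 − 4 = 0, which agrees with 1 − 1 = 0.

H_0 = Z,  H_1 = Z.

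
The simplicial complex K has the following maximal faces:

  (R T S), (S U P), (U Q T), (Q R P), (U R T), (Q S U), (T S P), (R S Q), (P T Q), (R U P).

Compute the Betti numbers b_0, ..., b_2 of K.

K has 6 vertices, 15 edges, 10 triangles.
rank ∂_0 = 0, rank ∂_1 = 5 ⇒ b_0 = 6 − 0 − 5 = 1; all invariant factors of ∂_1 are 1 so no torsion. So H_0 = Z.
rank ∂_1 = 5, rank ∂_2 = 10 ⇒ b_1 = 15 − 5 − 10 = 0; ∂_2 has invariant factor(s) [2] giving torsion. So H_1 = Z/2.
rank ∂_2 = 10, rank ∂_3 = 0 ⇒ b_2 = 10 − 10 − 0 = 0. So H_2 = 0.

b_0 = 1, b_1 = 0, b_2 = 0.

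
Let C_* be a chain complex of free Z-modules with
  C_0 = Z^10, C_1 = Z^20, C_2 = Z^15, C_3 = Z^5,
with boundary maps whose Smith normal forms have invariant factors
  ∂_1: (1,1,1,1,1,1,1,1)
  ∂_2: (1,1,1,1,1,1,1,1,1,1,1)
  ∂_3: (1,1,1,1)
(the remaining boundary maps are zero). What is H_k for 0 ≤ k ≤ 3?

H_0: b_0 = 10 − 0 − 8 = 2; torsion from ∂_1 factors > 1: none. So H_0 = Z^2.
H_1: b_1 = 20 − 8 − 11 = 1; torsion from ∂_2 factors > 1: none. So H_1 = Z.
H_2: b_2 = 15 − 11 − 4 = 0; torsion from ∂_3 factors > 1: none. So H_2 = 0.
H_3: b_3 = 5 − 4 − 0 = 1; torsion from ∂_4 factors > 1: none. So H_3 = Z.

H_0 = Z^2,  H_1 = Z,  H_2 = 0,  H_3 = Z.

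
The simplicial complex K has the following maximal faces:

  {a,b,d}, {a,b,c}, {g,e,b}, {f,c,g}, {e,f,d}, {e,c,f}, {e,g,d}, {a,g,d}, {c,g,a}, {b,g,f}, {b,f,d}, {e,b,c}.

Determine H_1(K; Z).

Take the total order a < b < c < d < e < f < g on the vertex set. Then K (dimension 2) consists of the simplices:

  0-simplices (7): a, b, c, d, e, f, g
  1-simplices (18): ab, ac, ad, ag, bc, bd, be, bf, bg, ce, cf, cg, de, df, dg, ef, eg, fg
  2-simplices (12): abc, abd, acg, adg, bce, bdf, beg, bfg, cef, cfg, def, deg

so the chain groups are C_0 ≅ Z^7, C_1 ≅ Z^18, C_2 ≅ Z^12.

Boundary ∂_1: C_1 → C_0 is given by ∂[p,q] = [q] − [p]. For instance
  ∂bc = c − b.
The resulting 7×18 matrix has rank 6, and its Smith normal form has invariant factors (1,1,1,1,1,1).

Boundary ∂_2: C_2 → C_1 acts by ∂[p,q,r] = [q,r] − [p,r] + [p,q]. For instance
  ∂beg = eg − bg + be,
  ∂bdf = df − bf + bd.
The resulting 18×12 matrix has rank 12, and its Smith normal form has invariant factors (1,1,1,1,1,1,1,1,1,1,1,2).

Reading off H_k = ker ∂_k / im ∂_{k+1}:

  H_1: rank ker ∂_1 − rank ∂_2 = (18 − 6) − 12 = 0, and ∂_2 has invariant factor 2 > 1, so H_1 = Z_2.

(K is a triangulation of the real projective plane RP^2.)

H_1 = Z_2.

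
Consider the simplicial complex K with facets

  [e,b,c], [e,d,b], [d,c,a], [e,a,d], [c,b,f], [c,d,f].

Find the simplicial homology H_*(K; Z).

Take the total order a < b < c < d < e < f on the vertex set. Then K (dimension 2) consists of the simplices:

  0-simplices (6): a, b, c, d, e, f
  1-simplices (12): ac, ad, ae, bc, bd, be, bf, cd, ce, cf, de, df
  2-simplices (6): acd, ade, bce, bcf, bde, cdf

giving chain groups C_0 ≅ Z^6, C_1 ≅ Z^12, C_2 ≅ Z^6.

∂_1: C_1 → C_0 maps an edge to its endpoints' difference, ∂[p,q] = q − p.
The resulting 6×12 matrix has rank 5, and its Smith normal form has invariant factors (1,1,1,1,1).

∂_2: C_2 → C_1 sends each 2-simplex [p,q,r] to [q,r] − [p,r] + [p,q]. For instance
  ∂acd = cd − ad + ac,
  ∂cdf = df − cf + cd.
This gives a 12×6 integer matrix of rank 6; reducing to Smith normal form yields diagonal entries (1,1,1,1,1,1).

Reading off H_k = ker ∂_k / im ∂_{k+1}:

  H_0: rank C_0 − rank ∂_1 = 6 − 5 = 1, and the invariant factors of ∂_1 are all 1, so H_0 = Z.
  H_1: rank ker ∂_1 − rank ∂_2 = (12 − 5) − 6 = 1, and the invariant factors of ∂_2 are all 1, so H_1 = Z.
  H_2: rank ker ∂_2 − rank ∂_3 = (6 − 6) − 0 = 0, and there is no ∂_3, so H_2 = 0.

As a check, the Euler characteristic is 6 − 12 + 6 = 0, which agrees with 1 − 1 + 0 = 0.

H_0 = Z,  H_1 = Z,  H_2 = 0.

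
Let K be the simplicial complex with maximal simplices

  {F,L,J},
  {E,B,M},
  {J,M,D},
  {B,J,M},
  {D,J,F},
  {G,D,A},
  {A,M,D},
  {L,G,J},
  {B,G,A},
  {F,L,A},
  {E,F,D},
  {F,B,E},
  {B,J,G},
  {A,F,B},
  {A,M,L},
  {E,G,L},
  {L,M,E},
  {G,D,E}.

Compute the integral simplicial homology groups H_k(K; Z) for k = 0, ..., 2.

K has 9 vertices, 27 edges, 18 triangles.
rank ∂_0 = 0, rank ∂_1 = 8 ⇒ b_0 = 9 − 0 − 8 = 1; all invariant factors of ∂_1 are 1 so no torsion. So H_0 ≅ Z.
rank ∂_1 = 8, rank ∂_2 = 17 ⇒ b_1 = 27 − 8 − 17 = 2; all invariant factors of ∂_2 are 1 so no torsion. So H_1 ≅ Z^2.
rank ∂_2 = 17, rank ∂_3 = 0 ⇒ b_2 = 18 − 17 − 0 = 1. So H_2 ≅ Z.

H_0 ≅ Z,  H_1 ≅ Z^2,  H_2 ≅ Z.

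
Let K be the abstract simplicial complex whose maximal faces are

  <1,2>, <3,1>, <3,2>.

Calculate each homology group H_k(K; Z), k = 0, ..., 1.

We work with the vertex ordering 1 < 2 < 3. The simplices of K, each written with vertices in increasing order, are:

  0-simplices (3): [1], [2], [3]
  1-simplices (3): [1,2], [1,3], [2,3]

giving chain groups C_0 ≅ Z^3, C_1 ≅ Z^3.

Boundary ∂_1: C_1 → C_0 sends each edge [p,q] (with p < q) to q − p. For instance
  ∂[2,3] = [3] − [2].
The 3×3 boundary matrix has rank 2 and Smith normal form diag(1,1).

Computing H_k = (kernel of ∂_k) / (image of ∂_{k+1}):

  H_0: rank C_0 − rank ∂_1 = 3 − 2 = 1, and the invariant factors of ∂_1 are all 1, so H_0 = Z.
  H_1: rank ker ∂_1 − rank ∂_2 = (3 − 2) − 0 = 1, and there is no ∂_2, so H_1 = Z.

H_0 = Z,  H_1 = Z.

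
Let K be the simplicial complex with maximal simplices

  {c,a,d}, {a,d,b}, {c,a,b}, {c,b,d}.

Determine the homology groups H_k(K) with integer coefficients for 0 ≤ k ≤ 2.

Fix the vertex order a < b < c < d and write every simplex with vertices in increasing order. Then dim K = 2 and the simplices of K are:

  0-simplices (4): a, b, c, d
  1-simplices (6): ab, ac, ad, bc, bd, cd
  2-simplices (4): abc, abd, acd, bcd

Hence C_0 ≅ Z^4, C_1 ≅ Z^6, C_2 ≅ Z^4.

∂_1: C_1 → C_0 maps an edge to its endpoints' difference, ∂[p,q] = q − p.
This gives a 4×6 integer matrix of rank 3; reducing to Smith normal form yields diagonal entries (1,1,1).

∂_2: C_2 → C_1 maps a triangle to the signed sum of its edges. For instance
  ∂abc = bc − ac + ab,
  ∂abd = bd − ad + ab.
This gives a 6×4 integer matrix of rank 3; reducing to Smith normal form yields diagonal entries (1,1,1).

Computing H_k = (kernel of ∂_k) / (image of ∂_{k+1}):

  H_0: rank C_0 − rank ∂_1 = 4 − 3 = 1, and the invariant factors of ∂_1 are all 1, so H_0 ≅ Z.
  H_1: rank ker ∂_1 − rank ∂_2 = (6 − 3) − 3 = 0, and the invariant factors of ∂_2 are all 1, so H_1 ≅ 0.
  H_2: rank ker ∂_2 − rank ∂_3 = (4 − 3) − 0 = 1, and there is no ∂_3, so H_2 ≅ Z.

H_0 ≅ Z,  H_1 = 0,  H_2 ≅ Z.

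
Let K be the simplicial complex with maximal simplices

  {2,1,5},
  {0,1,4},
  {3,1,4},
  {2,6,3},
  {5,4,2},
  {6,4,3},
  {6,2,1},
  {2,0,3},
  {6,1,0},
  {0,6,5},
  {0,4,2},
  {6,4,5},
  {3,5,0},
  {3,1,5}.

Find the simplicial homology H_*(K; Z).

H_0 ≅ Z,  H_1 ≅ Z^2,  H_2 ≅ Z.

We work with the vertex ordering 0 < 1 < 2 < 3 < 4 < 5 < 6. The simplices of K, each written with vertices in increasing order, are:

  0-simplices (7): [0], [1], [2], [3], [4], [5], [6]
  1-simplices (21): [0,1], [0,2], [0,3], [0,4], [0,5], [0,6], [1,2], [1,3], [1,4], [1,5], [1,6], [2,3], [2,4], [2,5], [2,6], [3,4], [3,5], [3,6], [4,5], [4,6], [5,6]
  2-simplices (14): [0,1,4], [0,1,6], [0,2,3], [0,2,4], [0,3,5], [0,5,6], [1,2,5], [1,2,6], [1,3,4], [1,3,5], [2,3,6], [2,4,5], [3,4,6], [4,5,6]

giving chain groups C_0 ≅ Z^7, C_1 ≅ Z^21, C_2 ≅ Z^14.

The boundary map ∂_1: C_1 → C_0 is given by ∂[p,q] = [q] − [p].
As a 7×21 matrix over Z this has rank 6, with invariant factors (1,1,1,1,1,1).

The boundary map ∂_2: C_2 → C_1 acts by ∂[p,q,r] = [q,r] − [p,r] + [p,q]. For instance
  ∂[0,1,6] = [1,6] − [0,6] + [0,1],
  ∂[4,5,6] = [5,6] − [4,6] + [4,5].
The resulting 21×14 matrix has rank 13, and its Smith normal form has invariant factors (1,1,1,1,1,1,1,1,1,1,1,1,1).

Reading off H_k = ker ∂_k / im ∂_{k+1}:

  H_0: rank C_0 − rank ∂_1 = 7 − 6 = 1, and the invariant factors of ∂_1 are all 1, so H_0 ≅ Z.
  H_1: rank ker ∂_1 − rank ∂_2 = (21 − 6) − 13 = 2, and the invariant factors of ∂_2 are all 1, so H_1 ≅ Z^2.
  H_2: rank ker ∂_2 − rank ∂_3 = (14 − 13) − 0 = 1, and there is no ∂_3, so H_2 ≅ Z.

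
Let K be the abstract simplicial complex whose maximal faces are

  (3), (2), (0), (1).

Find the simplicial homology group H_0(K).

K has 4 vertices.
rank ∂_0 = 0, rank ∂_1 = 0 ⇒ b_0 = 4 − 0 − 0 = 4. So H_0 = Z^4.

H_0 ≅ Z^4.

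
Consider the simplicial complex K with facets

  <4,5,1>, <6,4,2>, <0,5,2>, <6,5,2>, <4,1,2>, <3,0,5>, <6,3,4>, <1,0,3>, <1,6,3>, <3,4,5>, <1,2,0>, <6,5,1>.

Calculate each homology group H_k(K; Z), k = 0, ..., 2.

H_0 ≅ Z,  H_1 ≅ Z/2Z,  H_2 = 0.

We work with the vertex ordering 0 < 1 < 2 < 3 < 4 < 5 < 6. The simplices of K, each written with vertices in increasing order, are:

  0-simplices (7): [0], [1], [2], [3], [4], [5], [6]
  1-simplices (18): [0,1], [0,2], [0,3], [0,5], [1,2], [1,3], [1,4], [1,5], [1,6], [2,4], [2,5], [2,6], [3,4], [3,5], [3,6], [4,5], [4,6], [5,6]
  2-simplices (12): [0,1,2], [0,1,3], [0,2,5], [0,3,5], [1,2,4], [1,3,6], [1,4,5], [1,5,6], [2,4,6], [2,5,6], [3,4,5], [3,4,6]

so the chain groups are C_0 ≅ Z^7, C_1 ≅ Z^18, C_2 ≅ Z^12.

∂_1: C_1 → C_0 sends each edge [p,q] (with p < q) to q − p.
As a 7×18 matrix over Z this has rank 6, with invariant factors (1,1,1,1,1,1).

The boundary map ∂_2: C_2 → C_1 maps a triangle to the signed sum of its edges. For instance
  ∂[1,5,6] = [5,6] − [1,6] + [1,5],
  ∂[1,2,4] = [2,4] − [1,4] + [1,2].
The resulting 18×12 matrix has rank 12, and its Smith normal form has invariant factors (1,1,1,1,1,1,1,1,1,1,1,2).

Computing H_k = (kernel of ∂_k) / (image of ∂_{k+1}):

  H_0: rank C_0 − rank ∂_1 = 7 − 6 = 1, and the invariant factors of ∂_1 are all 1, so H_0 = Z.
  H_1: rank ker ∂_1 − rank ∂_2 = (18 − 6) − 12 = 0, and ∂_2 has invariant factor 2 > 1, so H_1 = Z/2Z.
  H_2: rank ker ∂_2 − rank ∂_3 = (12 − 12) − 0 = 0, and there is no ∂_3, so H_2 = 0.

As a check, the Euler characteristic is 7 − 18 + 12 = 1, which agrees with 1 − 0 + 0 = 1.
(K is a triangulation of the real projective plane RP^2.)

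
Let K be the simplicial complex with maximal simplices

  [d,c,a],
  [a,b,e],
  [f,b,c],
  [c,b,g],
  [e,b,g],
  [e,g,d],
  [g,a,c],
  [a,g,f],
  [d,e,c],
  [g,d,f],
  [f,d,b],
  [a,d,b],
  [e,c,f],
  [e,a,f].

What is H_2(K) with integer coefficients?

Fix the vertex order a < b < c < d < e < f < g and write every simplex with vertices in increasing order. Then dim K = 2 and the simplices of K are:

  0-simplices (7): a, b, c, d, e, f, g
  1-simplices (21): ab, ac, ad, ae, af, ag, bc, bd, be, bf, bg, cd, ce, cf, cg, de, df, dg, ef, eg, fg
  2-simplices (14): abd, abe, acd, acg, aef, afg, bcf, bcg, bdf, beg, cde, cef, deg, dfg

so the chain groups are C_0 ≅ Z^7, C_1 ≅ Z^21, C_2 ≅ Z^14.

The boundary map ∂_1: C_1 → C_0 is given by ∂[p,q] = [q] − [p].
As a 7×21 matrix over Z this has rank 6, with invariant factors (1,1,1,1,1,1).

The boundary map ∂_2: C_2 → C_1 sends each 2-simplex [p,q,r] to [q,r] − [p,r] + [p,q]. For instance
  ∂beg = eg − bg + be,
  ∂bdf = df − bf + bd.
This gives a 21×14 integer matrix of rank 13; reducing to Smith normal form yields diagonal entries (1,1,1,1,1,1,1,1,1,1,1,1,1).

Now H_k = ker ∂_k / im ∂_{k+1}, so:

  H_2: rank ker ∂_2 − rank ∂_3 = (14 − 13) − 0 = 1, and there is no ∂_3, so H_2 = Z.

H_2 = Z.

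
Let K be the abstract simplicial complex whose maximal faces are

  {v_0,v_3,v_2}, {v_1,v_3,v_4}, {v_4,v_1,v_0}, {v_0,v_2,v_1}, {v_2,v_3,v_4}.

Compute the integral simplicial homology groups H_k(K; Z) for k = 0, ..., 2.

H_0 ≅ Z,  H_1 ≅ Z,  H_2 = 0.

Order the vertices as v_0 < v_1 < v_2 < v_3 < v_4. Listing each simplex with vertices in this order, K has dimension 2 with simplices:

  0-simplices (5): [v_0], [v_1], [v_2], [v_3], [v_4]
  1-simplices (10): [v_0,v_1], [v_0,v_2], [v_0,v_3], [v_0,v_4], [v_1,v_2], [v_1,v_3], [v_1,v_4], [v_2,v_3], [v_2,v_4], [v_3,v_4]
  2-simplices (5): [v_0,v_1,v_2], [v_0,v_1,v_4], [v_0,v_2,v_3], [v_1,v_3,v_4], [v_2,v_3,v_4]

so the chain groups are C_0 ≅ Z^5, C_1 ≅ Z^10, C_2 ≅ Z^5.

The boundary map ∂_1: C_1 → C_0 is given by ∂[p,q] = [q] − [p]. For instance
  ∂[v_2,v_3] = [v_3] − [v_2].
This gives a 5×10 integer matrix of rank 4; reducing to Smith normal form yields diagonal entries (1,1,1,1).

The boundary map ∂_2: C_2 → C_1 acts by ∂[p,q,r] = [q,r] − [p,r] + [p,q]. For instance
  ∂[v_0,v_2,v_3] = [v_2,v_3] − [v_0,v_3] + [v_0,v_2],
  ∂[v_2,v_3,v_4] = [v_3,v_4] − [v_2,v_4] + [v_2,v_3].
As a 10×5 matrix over Z this has rank 5, with invariant factors (1,1,1,1,1).

Now H_k = ker ∂_k / im ∂_{k+1}, so:

  H_0: rank C_0 − rank ∂_1 = 5 − 4 = 1, and the invariant factors of ∂_1 are all 1, so H_0 = Z.
  H_1: rank ker ∂_1 − rank ∂_2 = (10 − 4) − 5 = 1, and the invariant factors of ∂_2 are all 1, so H_1 = Z.
  H_2: rank ker ∂_2 − rank ∂_3 = (5 − 5) − 0 = 0, and there is no ∂_3, so H_2 = 0.

As a check, the Euler characteristic is 5 − 10 + 5 = 0, which agrees with 1 − 1 + 0 = 0.
(K is a triangulation of the Möbius band.)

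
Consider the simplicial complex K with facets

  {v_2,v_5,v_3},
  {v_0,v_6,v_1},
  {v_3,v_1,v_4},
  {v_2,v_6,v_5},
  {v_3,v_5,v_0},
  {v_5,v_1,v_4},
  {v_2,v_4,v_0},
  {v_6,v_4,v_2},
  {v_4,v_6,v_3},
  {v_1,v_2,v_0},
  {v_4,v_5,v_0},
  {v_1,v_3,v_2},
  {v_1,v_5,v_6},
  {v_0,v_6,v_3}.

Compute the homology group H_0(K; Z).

H_0 = Z.

We work with the vertex ordering v_0 < v_1 < v_2 < v_3 < v_4 < v_5 < v_6. The simplices of K, each written with vertices in increasing order, are:

  0-simplices (7): [v_0], [v_1], [v_2], [v_3], [v_4], [v_5], [v_6]
  1-simplices (21): (21 of them)
  2-simplices (14): (14 of them)

Hence C_0 ≅ Z^7, C_1 ≅ Z^21, C_2 ≅ Z^14.

Boundary ∂_1: C_1 → C_0 sends each edge [p,q] (with p < q) to q − p.
This gives a 7×21 integer matrix of rank 6; reducing to Smith normal form yields diagonal entries (1,1,1,1,1,1).

The boundary map ∂_2: C_2 → C_1 maps a triangle to the signed sum of its edges. For instance
  ∂[v_3,v_4,v_6] = [v_4,v_6] − [v_3,v_6] + [v_3,v_4],
  ∂[v_0,v_1,v_6] = [v_1,v_6] − [v_0,v_6] + [v_0,v_1].
The resulting 21×14 matrix has rank 13, and its Smith normal form has invariant factors (1,1,1,1,1,1,1,1,1,1,1,1,1).

Now H_k = ker ∂_k / im ∂_{k+1}, so:

  H_0: rank C_0 − rank ∂_1 = 7 − 6 = 1, and the invariant factors of ∂_1 are all 1, so H_0 ≅ Z.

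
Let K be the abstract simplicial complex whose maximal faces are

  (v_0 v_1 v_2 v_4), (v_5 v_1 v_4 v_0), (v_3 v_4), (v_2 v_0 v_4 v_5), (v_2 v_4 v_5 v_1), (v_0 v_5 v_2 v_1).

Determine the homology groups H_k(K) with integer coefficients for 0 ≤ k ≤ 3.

K has 6 vertices, 11 edges, 10 triangles, 5 3-simplices.
rank ∂_0 = 0, rank ∂_1 = 5 ⇒ b_0 = 6 − 0 − 5 = 1; all invariant factors of ∂_1 are 1 so no torsion. So H_0 ≅ Z.
rank ∂_1 = 5, rank ∂_2 = 6 ⇒ b_1 = 11 − 5 − 6 = 0; all invariant factors of ∂_2 are 1 so no torsion. So H_1 ≅ 0.
rank ∂_2 = 6, rank ∂_3 = 4 ⇒ b_2 = 10 − 6 − 4 = 0; all invariant factors of ∂_3 are 1 so no torsion. So H_2 ≅ 0.
rank ∂_3 = 4, rank ∂_4 = 0 ⇒ b_3 = 5 − 4 − 0 = 1. So H_3 ≅ Z.

H_0 = Z,  H_1 = 0,  H_2 = 0,  H_3 = Z.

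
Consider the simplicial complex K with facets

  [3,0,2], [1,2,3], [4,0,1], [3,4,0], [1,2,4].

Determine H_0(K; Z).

Take the total order 0 < 1 < 2 < 3 < 4 on the vertex set. Then K (dimension 2) consists of the simplices:

  0-simplices (5): [0], [1], [2], [3], [4]
  1-simplices (10): [0,1], [0,2], [0,3], [0,4], [1,2], [1,3], [1,4], [2,3], [2,4], [3,4]
  2-simplices (5): [0,1,4], [0,2,3], [0,3,4], [1,2,3], [1,2,4]

giving chain groups C_0 ≅ Z^5, C_1 ≅ Z^10, C_2 ≅ Z^5.

Boundary ∂_1: C_1 → C_0 maps an edge to its endpoints' difference, ∂[p,q] = q − p.
As a 5×10 matrix over Z this has rank 4, with invariant factors (1,1,1,1).

∂_2: C_2 → C_1 sends each 2-simplex [p,q,r] to [q,r] − [p,r] + [p,q]. For instance
  ∂[1,2,3] = [2,3] − [1,3] + [1,2],
  ∂[0,1,4] = [1,4] − [0,4] + [0,1].
The 10×5 boundary matrix has rank 5 and Smith normal form diag(1,1,1,1,1).

Computing H_k = (kernel of ∂_k) / (image of ∂_{k+1}):

  H_0: rank C_0 − rank ∂_1 = 5 − 4 = 1, and the invariant factors of ∂_1 are all 1, so H_0 = Z.

H_0 ≅ Z.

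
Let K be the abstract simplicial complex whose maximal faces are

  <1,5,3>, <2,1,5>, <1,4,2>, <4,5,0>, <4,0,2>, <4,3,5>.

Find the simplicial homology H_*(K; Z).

H_0 ≅ Z,  H_1 ≅ Z,  H_2 = 0.

Fix the vertex order 0 < 1 < 2 < 3 < 4 < 5 and write every simplex with vertices in increasing order. Then dim K = 2 and the simplices of K are:

  0-simplices (6): [0], [1], [2], [3], [4], [5]
  1-simplices (12): [0,2], [0,4], [0,5], [1,2], [1,3], [1,4], [1,5], [2,4], [2,5], [3,4], [3,5], [4,5]
  2-simplices (6): [0,2,4], [0,4,5], [1,2,4], [1,2,5], [1,3,5], [3,4,5]

Hence C_0 ≅ Z^6, C_1 ≅ Z^12, C_2 ≅ Z^6.

∂_1: C_1 → C_0 is given by ∂[p,q] = [q] − [p]. For instance
  ∂[3,4] = [4] − [3].
The 6×12 boundary matrix has rank 5 and Smith normal form diag(1,1,1,1,1).

Boundary ∂_2: C_2 → C_1 sends each 2-simplex [p,q,r] to [q,r] − [p,r] + [p,q]. For instance
  ∂[1,2,4] = [2,4] − [1,4] + [1,2],
  ∂[0,4,5] = [4,5] − [0,5] + [0,4].
The resulting 12×6 matrix has rank 6, and its Smith normal form has invariant factors (1,1,1,1,1,1).

Now H_k = ker ∂_k / im ∂_{k+1}, so:

  H_0: rank C_0 − rank ∂_1 = 6 − 5 = 1, and the invariant factors of ∂_1 are all 1, so H_0 ≅ Z.
  H_1: rank ker ∂_1 − rank ∂_2 = (12 − 5) − 6 = 1, and the invariant factors of ∂_2 are all 1, so H_1 ≅ Z.
  H_2: rank ker ∂_2 − rank ∂_3 = (6 − 6) − 0 = 0, and there is no ∂_3, so H_2 ≅ 0.

(K is a triangulation of the cylinder S^1 x I.)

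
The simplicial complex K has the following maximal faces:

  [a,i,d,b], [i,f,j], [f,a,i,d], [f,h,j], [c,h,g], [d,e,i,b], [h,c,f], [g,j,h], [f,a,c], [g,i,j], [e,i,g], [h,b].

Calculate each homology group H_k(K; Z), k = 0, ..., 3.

H_0 = Z,  H_1 = Z,  H_2 = 0,  H_3 = 0.

Fix the vertex order a < b < c < d < e < f < g < h < i < j and write every simplex with vertices in increasing order. Then dim K = 3 and the simplices of K are:

  0-simplices (10): a, b, c, d, e, f, g, h, i, j
  1-simplices (25): ab, ac, ad, af, ai, bd, be, bh, bi, cf, cg, ch, de, df, di, eg, ei, fh, fi, fj, gh, gi, gj, hj, ij
  2-simplices (18): abd, abi, acf, adf, adi, afi, bde, bdi, bei, cfh, cgh, dei, dfi, egi, fhj, fij, ghj, gij
  3-simplices (3): abdi, adfi, bdei

giving chain groups C_0 ≅ Z^10, C_1 ≅ Z^25, C_2 ≅ Z^18, C_3 ≅ Z^3.

The boundary map ∂_1: C_1 → C_0 is given by ∂[p,q] = [q] − [p]. For instance
  ∂fi = i − f.
As a 10×25 matrix over Z this has rank 9, with invariant factors (1,1,1,1,1,1,1,1,1).

The boundary map ∂_2: C_2 → C_1 acts by ∂[p,q,r] = [q,r] − [p,r] + [p,q]. For instance
  ∂dei = ei − di + de,
  ∂abd = bd − ad + ab.
The 25×18 boundary matrix has rank 15 and Smith normal form diag(1,1,1,1,1,1,1,1,1,1,1,1,1,1,1).

Boundary ∂_3: C_3 → C_2 sends each 3-simplex σ to the alternating sum Σ_i (−1)^i (σ with its i-th vertex removed). For instance
  ∂bdei = dei − bei + bdi − bde,
  ∂abdi = bdi − adi + abi − abd.
The 18×3 boundary matrix has rank 3 and Smith normal form diag(1,1,1).

Reading off H_k = ker ∂_k / im ∂_{k+1}:

  H_0: rank C_0 − rank ∂_1 = 10 − 9 = 1, and the invariant factors of ∂_1 are all 1, so H_0 ≅ Z.
  H_1: rank ker ∂_1 − rank ∂_2 = (25 − 9) − 15 = 1, and the invariant factors of ∂_2 are all 1, so H_1 ≅ Z.
  H_2: rank ker ∂_2 − rank ∂_3 = (18 − 15) − 3 = 0, and the invariant factors of ∂_3 are all 1, so H_2 ≅ 0.
  H_3: rank ker ∂_3 − rank ∂_4 = (3 − 3) − 0 = 0, and there is no ∂_4, so H_3 ≅ 0.

As a check, the Euler characteristic is 10 − 25 + 18 − 3 = 0, which agrees with 1 − 1 + 0 − 0 = 0.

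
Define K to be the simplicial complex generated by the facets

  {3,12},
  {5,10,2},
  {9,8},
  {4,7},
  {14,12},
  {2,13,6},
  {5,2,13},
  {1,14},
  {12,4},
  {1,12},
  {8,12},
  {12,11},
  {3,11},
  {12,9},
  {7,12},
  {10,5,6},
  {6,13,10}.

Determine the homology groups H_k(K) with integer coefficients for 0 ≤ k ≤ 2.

H_0 = Z^2,  H_1 = Z^5,  H_2 = 0.

We work with the vertex ordering 1 < 2 < 3 < 4 < 5 < 6 < 7 < 8 < 9 < 10 < 11 < 12 < 13 < 14. The simplices of K, each written with vertices in increasing order, are:

  0-simplices (14): [1], [2], [3], [4], [5], [6], [7], [8], [9], [10], [11], [12], [13], [14]
  1-simplices (22): (22 of them)
  2-simplices (5): [2,5,10], [2,5,13], [2,6,13], [5,6,10], [6,10,13]

so the chain groups are C_0 ≅ Z^14, C_1 ≅ Z^22, C_2 ≅ Z^5.

Boundary ∂_1: C_1 → C_0 maps an edge to its endpoints' difference, ∂[p,q] = q − p. For instance
  ∂[1,12] = [12] − [1].
The resulting 14×22 matrix has rank 12, and its Smith normal form has invariant factors (1,1,1,1,1,1,1,1,1,1,1,1).

The boundary map ∂_2: C_2 → C_1 sends each 2-simplex [p,q,r] to [q,r] − [p,r] + [p,q]. For instance
  ∂[2,5,13] = [5,13] − [2,13] + [2,5],
  ∂[5,6,10] = [6,10] − [5,10] + [5,6].
This gives a 22×5 integer matrix of rank 5; reducing to Smith normal form yields diagonal entries (1,1,1,1,1).

Now H_k = ker ∂_k / im ∂_{k+1}, so:

  H_0: rank C_0 − rank ∂_1 = 14 − 12 = 2, and the invariant factors of ∂_1 are all 1, so H_0 = Z^2.
  H_1: rank ker ∂_1 − rank ∂_2 = (22 − 12) − 5 = 5, and the invariant factors of ∂_2 are all 1, so H_1 = Z^5.
  H_2: rank ker ∂_2 − rank ∂_3 = (5 − 5) − 0 = 0, and there is no ∂_3, so H_2 = 0.

As a check, the Euler characteristic is 14 − 22 + 5 = -3, which agrees with 2 − 5 + 0 = -3.
(K is a triangulation of the disjoint union of the Möbius band and a wedge of 4 circles.)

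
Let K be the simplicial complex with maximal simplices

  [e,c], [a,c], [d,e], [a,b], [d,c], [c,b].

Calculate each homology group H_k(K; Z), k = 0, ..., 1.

H_0 = Z,  H_1 = Z^2.

We work with the vertex ordering a < b < c < d < e. The simplices of K, each written with vertices in increasing order, are:

  0-simplices (5): a, b, c, d, e
  1-simplices (6): ab, ac, bc, cd, ce, de

giving chain groups C_0 ≅ Z^5, C_1 ≅ Z^6.

The boundary map ∂_1: C_1 → C_0 is given by ∂[p,q] = [q] − [p]. For instance
  ∂cd = d − c.
The resulting 5×6 matrix has rank 4, and its Smith normal form has invariant factors (1,1,1,1).

From H_k ≅ ker(∂_k) / im(∂_{k+1}) we obtain:

  H_0: rank C_0 − rank ∂_1 = 5 − 4 = 1, and the invariant factors of ∂_1 are all 1, so H_0 ≅ Z.
  H_1: rank ker ∂_1 − rank ∂_2 = (6 − 4) − 0 = 2, and there is no ∂_2, so H_1 ≅ Z^2.

As a check, the Euler characteristic is 5 − 6 = -1, which agrees with 1 − 2 = -1.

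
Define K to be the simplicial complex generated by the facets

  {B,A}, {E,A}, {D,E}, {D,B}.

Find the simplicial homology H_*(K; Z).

We work with the vertex ordering A < B < D < E. The simplices of K, each written with vertices in increasing order, are:

  0-simplices (4): A, B, D, E
  1-simplices (4): AB, AE, BD, DE

so the chain groups are C_0 ≅ Z^4, C_1 ≅ Z^4.

Boundary ∂_1: C_1 → C_0 maps an edge to its endpoints' difference, ∂[p,q] = q − p.
As a 4×4 matrix over Z this has rank 3, with invariant factors (1,1,1).

Reading off H_k = ker ∂_k / im ∂_{k+1}:

  H_0: rank C_0 − rank ∂_1 = 4 − 3 = 1, and the invariant factors of ∂_1 are all 1, so H_0 ≅ Z.
  H_1: rank ker ∂_1 − rank ∂_2 = (4 − 3) − 0 = 1, and there is no ∂_2, so H_1 ≅ Z.

As a check, the Euler characteristic is 4 − 4 = 0, which agrees with 1 − 1 = 0.

H_0 ≅ Z,  H_1 ≅ Z.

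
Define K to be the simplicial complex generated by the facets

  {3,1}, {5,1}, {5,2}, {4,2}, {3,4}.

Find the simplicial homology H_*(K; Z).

H_0 ≅ Z,  H_1 ≅ Z.

Fix the vertex order 1 < 2 < 3 < 4 < 5 and write every simplex with vertices in increasing order. Then dim K = 1 and the simplices of K are:

  0-simplices (5): [1], [2], [3], [4], [5]
  1-simplices (5): [1,3], [1,5], [2,4], [2,5], [3,4]

giving chain groups C_0 ≅ Z^5, C_1 ≅ Z^5.

The boundary map ∂_1: C_1 → C_0 is given by ∂[p,q] = [q] − [p]. For instance
  ∂[3,4] = [4] − [3].
The 5×5 boundary matrix has rank 4 and Smith normal form diag(1,1,1,1).

Computing H_k = (kernel of ∂_k) / (image of ∂_{k+1}):

  H_0: rank C_0 − rank ∂_1 = 5 − 4 = 1, and the invariant factors of ∂_1 are all 1, so H_0 ≅ Z.
  H_1: rank ker ∂_1 − rank ∂_2 = (5 − 4) − 0 = 1, and there is no ∂_2, so H_1 ≅ Z.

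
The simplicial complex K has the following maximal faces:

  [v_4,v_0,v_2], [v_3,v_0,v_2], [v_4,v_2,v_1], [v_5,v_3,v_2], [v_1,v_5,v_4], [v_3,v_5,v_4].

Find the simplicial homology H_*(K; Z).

H_0 ≅ Z,  H_1 ≅ Z,  H_2 = 0.

We work with the vertex ordering v_0 < v_1 < v_2 < v_3 < v_4 < v_5. The simplices of K, each written with vertices in increasing order, are:

  0-simplices (6): [v_0], [v_1], [v_2], [v_3], [v_4], [v_5]
  1-simplices (12): [v_0,v_2], [v_0,v_3], [v_0,v_4], [v_1,v_2], [v_1,v_4], [v_1,v_5], [v_2,v_3], [v_2,v_4], [v_2,v_5], [v_3,v_4], [v_3,v_5], [v_4,v_5]
  2-simplices (6): [v_0,v_2,v_3], [v_0,v_2,v_4], [v_1,v_2,v_4], [v_1,v_4,v_5], [v_2,v_3,v_5], [v_3,v_4,v_5]

so the chain groups are C_0 ≅ Z^6, C_1 ≅ Z^12, C_2 ≅ Z^6.

∂_1: C_1 → C_0 maps an edge to its endpoints' difference, ∂[p,q] = q − p. For instance
  ∂[v_3,v_5] = [v_5] − [v_3].
The resulting 6×12 matrix has rank 5, and its Smith normal form has invariant factors (1,1,1,1,1).

The boundary map ∂_2: C_2 → C_1 acts by ∂[p,q,r] = [q,r] − [p,r] + [p,q]. For instance
  ∂[v_0,v_2,v_3] = [v_2,v_3] − [v_0,v_3] + [v_0,v_2],
  ∂[v_3,v_4,v_5] = [v_4,v_5] − [v_3,v_5] + [v_3,v_4].
The 12×6 boundary matrix has rank 6 and Smith normal form diag(1,1,1,1,1,1).

Computing H_k = (kernel of ∂_k) / (image of ∂_{k+1}):

  H_0: rank C_0 − rank ∂_1 = 6 − 5 = 1, and the invariant factors of ∂_1 are all 1, so H_0 = Z.
  H_1: rank ker ∂_1 − rank ∂_2 = (12 − 5) − 6 = 1, and the invariant factors of ∂_2 are all 1, so H_1 = Z.
  H_2: rank ker ∂_2 − rank ∂_3 = (6 − 6) − 0 = 0, and there is no ∂_3, so H_2 = 0.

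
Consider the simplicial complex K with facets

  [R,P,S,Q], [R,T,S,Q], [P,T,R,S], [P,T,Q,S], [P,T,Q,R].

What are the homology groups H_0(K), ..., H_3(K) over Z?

H_0 ≅ Z,  H_1 = 0,  H_2 = 0,  H_3 ≅ Z.

Fix the vertex order P < Q < R < S < T and write every simplex with vertices in increasing order. Then dim K = 3 and the simplices of K are:

  0-simplices (5): P, Q, R, S, T
  1-simplices (10): PQ, PR, PS, PT, QR, QS, QT, RS, RT, ST
  2-simplices (10): PQR, PQS, PQT, PRS, PRT, PST, QRS, QRT, QST, RST
  3-simplices (5): PQRS, PQRT, PQST, PRST, QRST

so the chain groups are C_0 ≅ Z^5, C_1 ≅ Z^10, C_2 ≅ Z^10, C_3 ≅ Z^5.

The boundary map ∂_1: C_1 → C_0 maps an edge to its endpoints' difference, ∂[p,q] = q − p. For instance
  ∂PR = R − P.
This gives a 5×10 integer matrix of rank 4; reducing to Smith normal form yields diagonal entries (1,1,1,1).

∂_2: C_2 → C_1 acts by ∂[p,q,r] = [q,r] − [p,r] + [p,q]. For instance
  ∂QRT = RT − QT + QR,
  ∂QST = ST − QT + QS.
This gives a 10×10 integer matrix of rank 6; reducing to Smith normal form yields diagonal entries (1,1,1,1,1,1).

The boundary map ∂_3: C_3 → C_2 sends each 3-simplex σ to the alternating sum Σ_i (−1)^i (σ with its i-th vertex removed). For instance
  ∂PRST = RST − PST + PRT − PRS,
  ∂PQST = QST − PST + PQT − PQS.
The resulting 10×5 matrix has rank 4, and its Smith normal form has invariant factors (1,1,1,1).

Reading off H_k = ker ∂_k / im ∂_{k+1}:

  H_0: rank C_0 − rank ∂_1 = 5 − 4 = 1, and the invariant factors of ∂_1 are all 1, so H_0 ≅ Z.
  H_1: rank ker ∂_1 − rank ∂_2 = (10 − 4) − 6 = 0, and the invariant factors of ∂_2 are all 1, so H_1 ≅ 0.
  H_2: rank ker ∂_2 − rank ∂_3 = (10 − 6) − 4 = 0, and the invariant factors of ∂_3 are all 1, so H_2 ≅ 0.
  H_3: rank ker ∂_3 − rank ∂_4 = (5 − 4) − 0 = 1, and there is no ∂_4, so H_3 ≅ Z.

As a check, the Euler characteristic is 5 − 10 + 10 − 5 = 0, which agrees with 1 − 0 + 0 − 1 = 0.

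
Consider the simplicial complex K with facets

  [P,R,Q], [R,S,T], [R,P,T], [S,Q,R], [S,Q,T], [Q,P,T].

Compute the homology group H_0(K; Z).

We work with the vertex ordering P < Q < R < S < T. The simplices of K, each written with vertices in increasing order, are:

  0-simplices (5): P, Q, R, S, T
  1-simplices (9): PQ, PR, PT, QR, QS, QT, RS, RT, ST
  2-simplices (6): PQR, PQT, PRT, QRS, QST, RST

Hence C_0 ≅ Z^5, C_1 ≅ Z^9, C_2 ≅ Z^6.

The boundary map ∂_1: C_1 → C_0 is given by ∂[p,q] = [q] − [p]. For instance
  ∂ST = T − S.
The 5×9 boundary matrix has rank 4 and Smith normal form diag(1,1,1,1).

The boundary map ∂_2: C_2 → C_1 maps a triangle to the signed sum of its edges. For instance
  ∂QST = ST − QT + QS,
  ∂QRS = RS − QS + QR.
As a 9×6 matrix over Z this has rank 5, with invariant factors (1,1,1,1,1).

Reading off H_k = ker ∂_k / im ∂_{k+1}:

  H_0: rank C_0 − rank ∂_1 = 5 − 4 = 1, and the invariant factors of ∂_1 are all 1, so H_0 = Z.

H_0 = Z.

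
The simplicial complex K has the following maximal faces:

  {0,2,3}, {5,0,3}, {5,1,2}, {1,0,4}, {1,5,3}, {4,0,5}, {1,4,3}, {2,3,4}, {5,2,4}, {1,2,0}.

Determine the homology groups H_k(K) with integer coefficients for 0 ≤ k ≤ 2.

H_0 = Z,  H_1 = Z_2,  H_2 = 0.

K has 6 vertices, 15 edges, 10 triangles.
rank ∂_0 = 0, rank ∂_1 = 5 ⇒ b_0 = 6 − 0 − 5 = 1; all invariant factors of ∂_1 are 1 so no torsion. So H_0 ≅ Z.
rank ∂_1 = 5, rank ∂_2 = 10 ⇒ b_1 = 15 − 5 − 10 = 0; ∂_2 has invariant factor(s) [2] giving torsion. So H_1 ≅ Z_2.
rank ∂_2 = 10, rank ∂_3 = 0 ⇒ b_2 = 10 − 10 − 0 = 0. So H_2 ≅ 0.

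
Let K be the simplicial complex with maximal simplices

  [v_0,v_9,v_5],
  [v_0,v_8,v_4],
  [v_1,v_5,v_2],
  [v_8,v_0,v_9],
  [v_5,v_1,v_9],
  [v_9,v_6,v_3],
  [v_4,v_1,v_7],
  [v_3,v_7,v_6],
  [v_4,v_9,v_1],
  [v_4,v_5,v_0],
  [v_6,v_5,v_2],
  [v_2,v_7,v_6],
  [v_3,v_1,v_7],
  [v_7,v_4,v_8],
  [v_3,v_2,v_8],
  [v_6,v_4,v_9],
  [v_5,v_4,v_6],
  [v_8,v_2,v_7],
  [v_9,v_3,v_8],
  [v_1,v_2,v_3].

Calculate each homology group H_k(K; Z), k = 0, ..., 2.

Fix the vertex order v_0 < v_1 < v_2 < v_3 < v_4 < v_5 < v_6 < v_7 < v_8 < v_9 and write every simplex with vertices in increasing order. Then dim K = 2 and the simplices of K are:

  0-simplices (10): [v_0], [v_1], [v_2], [v_3], [v_4], [v_5], [v_6], [v_7], [v_8], [v_9]
  1-simplices (30): (30 of them)
  2-simplices (20): (20 of them)

Hence C_0 ≅ Z^10, C_1 ≅ Z^30, C_2 ≅ Z^20.

The boundary map ∂_1: C_1 → C_0 sends each edge [p,q] (with p < q) to q − p.
The 10×30 boundary matrix has rank 9 and Smith normal form diag(1,1,1,1,1,1,1,1,1).

The boundary map ∂_2: C_2 → C_1 acts by ∂[p,q,r] = [q,r] − [p,r] + [p,q]. For instance
  ∂[v_1,v_2,v_5] = [v_2,v_5] − [v_1,v_5] + [v_1,v_2],
  ∂[v_0,v_8,v_9] = [v_8,v_9] − [v_0,v_9] + [v_0,v_8].
This gives a 30×20 integer matrix of rank 20; reducing to Smith normal form yields diagonal entries (1,1,1,1,1,1,1,1,1,1,1,1,1,1,1,1,1,1,1,2).

From H_k ≅ ker(∂_k) / im(∂_{k+1}) we obtain:

  H_0: rank C_0 − rank ∂_1 = 10 − 9 = 1, and the invariant factors of ∂_1 are all 1, so H_0 ≅ Z.
  H_1: rank ker ∂_1 − rank ∂_2 = (30 − 9) − 20 = 1, and ∂_2 has invariant factor 2 > 1, so H_1 ≅ Z ⊕ Z/2Z.
  H_2: rank ker ∂_2 − rank ∂_3 = (20 − 20) − 0 = 0, and there is no ∂_3, so H_2 ≅ 0.

(K is a triangulation of the Klein bottle.)

H_0 = Z,  H_1 = Z ⊕ Z/2Z,  H_2 = 0.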